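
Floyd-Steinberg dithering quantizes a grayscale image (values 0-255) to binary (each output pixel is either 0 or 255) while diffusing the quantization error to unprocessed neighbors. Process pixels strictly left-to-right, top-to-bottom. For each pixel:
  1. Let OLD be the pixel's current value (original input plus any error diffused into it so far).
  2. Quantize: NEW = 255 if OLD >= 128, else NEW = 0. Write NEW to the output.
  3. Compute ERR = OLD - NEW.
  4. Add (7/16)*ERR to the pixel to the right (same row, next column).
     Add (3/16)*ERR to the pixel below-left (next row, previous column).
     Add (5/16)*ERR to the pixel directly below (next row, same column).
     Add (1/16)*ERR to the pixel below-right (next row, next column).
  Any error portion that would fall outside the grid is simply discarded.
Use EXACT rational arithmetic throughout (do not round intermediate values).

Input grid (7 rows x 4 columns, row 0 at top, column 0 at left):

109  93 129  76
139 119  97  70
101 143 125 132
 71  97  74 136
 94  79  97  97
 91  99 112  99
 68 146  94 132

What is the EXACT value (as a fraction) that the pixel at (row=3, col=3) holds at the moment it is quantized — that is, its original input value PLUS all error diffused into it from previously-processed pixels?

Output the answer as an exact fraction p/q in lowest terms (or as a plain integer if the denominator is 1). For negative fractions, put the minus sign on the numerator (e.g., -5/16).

(0,0): OLD=109 → NEW=0, ERR=109
(0,1): OLD=2251/16 → NEW=255, ERR=-1829/16
(0,2): OLD=20221/256 → NEW=0, ERR=20221/256
(0,3): OLD=452843/4096 → NEW=0, ERR=452843/4096
(1,0): OLD=38817/256 → NEW=255, ERR=-26463/256
(1,1): OLD=122215/2048 → NEW=0, ERR=122215/2048
(1,2): OLD=10575987/65536 → NEW=255, ERR=-6135693/65536
(1,3): OLD=71854485/1048576 → NEW=0, ERR=71854485/1048576
(2,0): OLD=2617693/32768 → NEW=0, ERR=2617693/32768
(2,1): OLD=180966863/1048576 → NEW=255, ERR=-86420017/1048576
(2,2): OLD=159936747/2097152 → NEW=0, ERR=159936747/2097152
(2,3): OLD=6070944927/33554432 → NEW=255, ERR=-2485435233/33554432
(3,0): OLD=1350753165/16777216 → NEW=0, ERR=1350753165/16777216
(3,1): OLD=33758650771/268435456 → NEW=0, ERR=33758650771/268435456
(3,2): OLD=574723683437/4294967296 → NEW=255, ERR=-520492977043/4294967296
(3,3): OLD=4439269905531/68719476736 → NEW=0, ERR=4439269905531/68719476736
Target (3,3): original=136, with diffused error = 4439269905531/68719476736

Answer: 4439269905531/68719476736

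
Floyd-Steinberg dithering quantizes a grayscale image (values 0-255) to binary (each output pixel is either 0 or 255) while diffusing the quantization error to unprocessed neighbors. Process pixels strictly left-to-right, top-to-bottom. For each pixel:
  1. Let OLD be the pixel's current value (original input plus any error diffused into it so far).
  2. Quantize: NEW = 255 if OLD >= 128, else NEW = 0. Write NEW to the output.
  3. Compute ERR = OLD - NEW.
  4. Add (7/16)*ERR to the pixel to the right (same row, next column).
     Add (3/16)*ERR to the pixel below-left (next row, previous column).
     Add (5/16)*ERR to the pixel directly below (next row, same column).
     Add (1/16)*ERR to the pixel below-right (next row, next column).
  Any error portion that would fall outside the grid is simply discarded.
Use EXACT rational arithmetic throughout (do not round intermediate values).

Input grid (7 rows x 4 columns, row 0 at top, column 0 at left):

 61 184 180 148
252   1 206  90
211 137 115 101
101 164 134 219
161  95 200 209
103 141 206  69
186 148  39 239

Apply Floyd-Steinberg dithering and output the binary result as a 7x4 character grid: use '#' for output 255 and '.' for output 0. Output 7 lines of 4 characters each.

Answer: .##.
#.#.
#.#.
.#.#
#.##
.##.
#..#

Derivation:
(0,0): OLD=61 → NEW=0, ERR=61
(0,1): OLD=3371/16 → NEW=255, ERR=-709/16
(0,2): OLD=41117/256 → NEW=255, ERR=-24163/256
(0,3): OLD=437067/4096 → NEW=0, ERR=437067/4096
(1,0): OLD=67265/256 → NEW=255, ERR=1985/256
(1,1): OLD=-47801/2048 → NEW=0, ERR=-47801/2048
(1,2): OLD=12027859/65536 → NEW=255, ERR=-4683821/65536
(1,3): OLD=90364725/1048576 → NEW=0, ERR=90364725/1048576
(2,0): OLD=6850045/32768 → NEW=255, ERR=-1505795/32768
(2,1): OLD=101382319/1048576 → NEW=0, ERR=101382319/1048576
(2,2): OLD=313871307/2097152 → NEW=255, ERR=-220902453/2097152
(2,3): OLD=2596445439/33554432 → NEW=0, ERR=2596445439/33554432
(3,0): OLD=1757718573/16777216 → NEW=0, ERR=1757718573/16777216
(3,1): OLD=58365404403/268435456 → NEW=255, ERR=-10085636877/268435456
(3,2): OLD=451817153805/4294967296 → NEW=0, ERR=451817153805/4294967296
(3,3): OLD=19421602339035/68719476736 → NEW=255, ERR=1898135771355/68719476736
(4,0): OLD=801850309865/4294967296 → NEW=255, ERR=-293366350615/4294967296
(4,1): OLD=2736681150779/34359738368 → NEW=0, ERR=2736681150779/34359738368
(4,2): OLD=297473718244059/1099511627776 → NEW=255, ERR=17098253161179/1099511627776
(4,3): OLD=4063970708493677/17592186044416 → NEW=255, ERR=-422036732832403/17592186044416
(5,0): OLD=53100238258201/549755813888 → NEW=0, ERR=53100238258201/549755813888
(5,1): OLD=3637963525728207/17592186044416 → NEW=255, ERR=-848043915597873/17592186044416
(5,2): OLD=1673452143650187/8796093022208 → NEW=255, ERR=-569551577012853/8796093022208
(5,3): OLD=9611439701272171/281474976710656 → NEW=0, ERR=9611439701272171/281474976710656
(6,0): OLD=58306252042700557/281474976710656 → NEW=255, ERR=-13469867018516723/281474976710656
(6,1): OLD=476910533068351531/4503599627370496 → NEW=0, ERR=476910533068351531/4503599627370496
(6,2): OLD=4934817725072755261/72057594037927936 → NEW=0, ERR=4934817725072755261/72057594037927936
(6,3): OLD=317728839975284801195/1152921504606846976 → NEW=255, ERR=23733856300538822315/1152921504606846976
Row 0: .##.
Row 1: #.#.
Row 2: #.#.
Row 3: .#.#
Row 4: #.##
Row 5: .##.
Row 6: #..#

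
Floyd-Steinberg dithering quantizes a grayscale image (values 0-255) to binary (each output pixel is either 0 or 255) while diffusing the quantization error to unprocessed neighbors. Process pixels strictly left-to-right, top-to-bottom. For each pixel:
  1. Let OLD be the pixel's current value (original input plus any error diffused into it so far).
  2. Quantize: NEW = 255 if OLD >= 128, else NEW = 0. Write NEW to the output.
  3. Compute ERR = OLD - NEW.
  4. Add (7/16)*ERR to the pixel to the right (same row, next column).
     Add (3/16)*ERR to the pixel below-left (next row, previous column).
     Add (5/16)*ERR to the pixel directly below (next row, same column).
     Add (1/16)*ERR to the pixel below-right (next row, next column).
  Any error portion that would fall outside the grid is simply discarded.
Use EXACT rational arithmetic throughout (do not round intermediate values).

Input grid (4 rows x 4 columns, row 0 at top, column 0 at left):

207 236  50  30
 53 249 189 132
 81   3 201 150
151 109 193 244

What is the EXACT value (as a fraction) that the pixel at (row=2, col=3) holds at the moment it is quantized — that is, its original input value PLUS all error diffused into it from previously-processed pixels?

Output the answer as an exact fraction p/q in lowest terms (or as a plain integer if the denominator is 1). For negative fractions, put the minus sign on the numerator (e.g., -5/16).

(0,0): OLD=207 → NEW=255, ERR=-48
(0,1): OLD=215 → NEW=255, ERR=-40
(0,2): OLD=65/2 → NEW=0, ERR=65/2
(0,3): OLD=1415/32 → NEW=0, ERR=1415/32
(1,0): OLD=61/2 → NEW=0, ERR=61/2
(1,1): OLD=4047/16 → NEW=255, ERR=-33/16
(1,2): OLD=104471/512 → NEW=255, ERR=-26089/512
(1,3): OLD=1028561/8192 → NEW=0, ERR=1028561/8192
(2,0): OLD=23077/256 → NEW=0, ERR=23077/256
(2,1): OLD=279723/8192 → NEW=0, ERR=279723/8192
(2,2): OLD=1830325/8192 → NEW=255, ERR=-258635/8192
(2,3): OLD=2821967/16384 → NEW=255, ERR=-1355953/16384
Target (2,3): original=150, with diffused error = 2821967/16384

Answer: 2821967/16384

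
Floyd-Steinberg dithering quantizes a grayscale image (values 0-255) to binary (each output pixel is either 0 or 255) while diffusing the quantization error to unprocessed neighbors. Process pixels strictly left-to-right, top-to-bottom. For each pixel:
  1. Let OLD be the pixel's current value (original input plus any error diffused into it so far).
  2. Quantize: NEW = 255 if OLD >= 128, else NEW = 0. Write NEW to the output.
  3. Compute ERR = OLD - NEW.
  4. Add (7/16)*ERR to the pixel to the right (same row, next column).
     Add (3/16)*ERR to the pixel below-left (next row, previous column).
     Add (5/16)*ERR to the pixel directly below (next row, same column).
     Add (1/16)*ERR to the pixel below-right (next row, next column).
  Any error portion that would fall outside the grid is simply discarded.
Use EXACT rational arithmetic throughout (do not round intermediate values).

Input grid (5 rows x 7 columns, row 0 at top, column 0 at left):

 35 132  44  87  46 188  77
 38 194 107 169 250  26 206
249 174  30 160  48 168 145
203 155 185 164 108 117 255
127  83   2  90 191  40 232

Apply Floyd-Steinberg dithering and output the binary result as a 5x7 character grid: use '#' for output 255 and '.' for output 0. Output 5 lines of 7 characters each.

Answer: .#...#.
.#.##.#
##.#.#.
#.#.#.#
.#..#.#

Derivation:
(0,0): OLD=35 → NEW=0, ERR=35
(0,1): OLD=2357/16 → NEW=255, ERR=-1723/16
(0,2): OLD=-797/256 → NEW=0, ERR=-797/256
(0,3): OLD=350773/4096 → NEW=0, ERR=350773/4096
(0,4): OLD=5470067/65536 → NEW=0, ERR=5470067/65536
(0,5): OLD=235422757/1048576 → NEW=255, ERR=-31964123/1048576
(0,6): OLD=1068096771/16777216 → NEW=0, ERR=1068096771/16777216
(1,0): OLD=7359/256 → NEW=0, ERR=7359/256
(1,1): OLD=357433/2048 → NEW=255, ERR=-164807/2048
(1,2): OLD=5252525/65536 → NEW=0, ERR=5252525/65536
(1,3): OLD=64561257/262144 → NEW=255, ERR=-2285463/262144
(1,4): OLD=4561821915/16777216 → NEW=255, ERR=283631835/16777216
(1,5): OLD=5506121163/134217728 → NEW=0, ERR=5506121163/134217728
(1,6): OLD=519556942725/2147483648 → NEW=255, ERR=-28051387515/2147483648
(2,0): OLD=7959171/32768 → NEW=255, ERR=-396669/32768
(2,1): OLD=168171217/1048576 → NEW=255, ERR=-99215663/1048576
(2,2): OLD=117202099/16777216 → NEW=0, ERR=117202099/16777216
(2,3): OLD=22617140699/134217728 → NEW=255, ERR=-11608379941/134217728
(2,4): OLD=24257017675/1073741824 → NEW=0, ERR=24257017675/1073741824
(2,5): OLD=6504674698649/34359738368 → NEW=255, ERR=-2257058585191/34359738368
(2,6): OLD=63080638933951/549755813888 → NEW=0, ERR=63080638933951/549755813888
(3,0): OLD=3044660819/16777216 → NEW=255, ERR=-1233529261/16777216
(3,1): OLD=12592024791/134217728 → NEW=0, ERR=12592024791/134217728
(3,2): OLD=221295993845/1073741824 → NEW=255, ERR=-52508171275/1073741824
(3,3): OLD=516469534243/4294967296 → NEW=0, ERR=516469534243/4294967296
(3,4): OLD=82434123625043/549755813888 → NEW=255, ERR=-57753608916397/549755813888
(3,5): OLD=322982222109865/4398046511104 → NEW=0, ERR=322982222109865/4398046511104
(3,6): OLD=22439227378526967/70368744177664 → NEW=255, ERR=4495197613222647/70368744177664
(4,0): OLD=261165327229/2147483648 → NEW=0, ERR=261165327229/2147483648
(4,1): OLD=5214436785369/34359738368 → NEW=255, ERR=-3547296498471/34359738368
(4,2): OLD=-16514044097193/549755813888 → NEW=0, ERR=-16514044097193/549755813888
(4,3): OLD=403222777395949/4398046511104 → NEW=0, ERR=403222777395949/4398046511104
(4,4): OLD=7725328346222007/35184372088832 → NEW=255, ERR=-1246686536430153/35184372088832
(4,5): OLD=59514093430841143/1125899906842624 → NEW=0, ERR=59514093430841143/1125899906842624
(4,6): OLD=5038238366133645489/18014398509481984 → NEW=255, ERR=444566746215739569/18014398509481984
Row 0: .#...#.
Row 1: .#.##.#
Row 2: ##.#.#.
Row 3: #.#.#.#
Row 4: .#..#.#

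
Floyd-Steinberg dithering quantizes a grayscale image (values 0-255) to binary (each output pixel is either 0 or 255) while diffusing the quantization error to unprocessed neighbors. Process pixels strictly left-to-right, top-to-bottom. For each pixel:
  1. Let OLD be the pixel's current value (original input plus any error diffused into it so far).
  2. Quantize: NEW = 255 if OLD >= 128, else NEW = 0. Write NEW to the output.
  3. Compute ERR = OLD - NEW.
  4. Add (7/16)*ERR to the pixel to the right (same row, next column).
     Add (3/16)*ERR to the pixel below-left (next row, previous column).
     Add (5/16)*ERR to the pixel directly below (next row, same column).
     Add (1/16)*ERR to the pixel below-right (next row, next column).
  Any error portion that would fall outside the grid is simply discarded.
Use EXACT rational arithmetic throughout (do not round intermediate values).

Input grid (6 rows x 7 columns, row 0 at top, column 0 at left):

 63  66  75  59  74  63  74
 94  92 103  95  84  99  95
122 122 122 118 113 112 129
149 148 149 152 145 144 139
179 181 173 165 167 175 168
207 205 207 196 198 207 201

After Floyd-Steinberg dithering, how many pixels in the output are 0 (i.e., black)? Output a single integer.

(0,0): OLD=63 → NEW=0, ERR=63
(0,1): OLD=1497/16 → NEW=0, ERR=1497/16
(0,2): OLD=29679/256 → NEW=0, ERR=29679/256
(0,3): OLD=449417/4096 → NEW=0, ERR=449417/4096
(0,4): OLD=7995583/65536 → NEW=0, ERR=7995583/65536
(0,5): OLD=122029369/1048576 → NEW=0, ERR=122029369/1048576
(0,6): OLD=2095719567/16777216 → NEW=0, ERR=2095719567/16777216
(1,0): OLD=33595/256 → NEW=255, ERR=-31685/256
(1,1): OLD=189981/2048 → NEW=0, ERR=189981/2048
(1,2): OLD=13515745/65536 → NEW=255, ERR=-3195935/65536
(1,3): OLD=36195277/262144 → NEW=255, ERR=-30651443/262144
(1,4): OLD=1671831239/16777216 → NEW=0, ERR=1671831239/16777216
(1,5): OLD=28187153143/134217728 → NEW=255, ERR=-6038367497/134217728
(1,6): OLD=261190915993/2147483648 → NEW=0, ERR=261190915993/2147483648
(2,0): OLD=3300239/32768 → NEW=0, ERR=3300239/32768
(2,1): OLD=186827413/1048576 → NEW=255, ERR=-80559467/1048576
(2,2): OLD=956682239/16777216 → NEW=0, ERR=956682239/16777216
(2,3): OLD=16380516039/134217728 → NEW=0, ERR=16380516039/134217728
(2,4): OLD=195196936375/1073741824 → NEW=255, ERR=-78607228745/1073741824
(2,5): OLD=3262287241597/34359738368 → NEW=0, ERR=3262287241597/34359738368
(2,6): OLD=113103961882939/549755813888 → NEW=255, ERR=-27083770658501/549755813888
(3,0): OLD=2786165023/16777216 → NEW=255, ERR=-1492025057/16777216
(3,1): OLD=13699641907/134217728 → NEW=0, ERR=13699641907/134217728
(3,2): OLD=246484891401/1073741824 → NEW=255, ERR=-27319273719/1073741824
(3,3): OLD=725182954639/4294967296 → NEW=255, ERR=-370033705841/4294967296
(3,4): OLD=60395822718239/549755813888 → NEW=0, ERR=60395822718239/549755813888
(3,5): OLD=914446460230221/4398046511104 → NEW=255, ERR=-207055400101299/4398046511104
(3,6): OLD=7666089580570579/70368744177664 → NEW=0, ERR=7666089580570579/70368744177664
(4,0): OLD=365817496433/2147483648 → NEW=255, ERR=-181790833807/2147483648
(4,1): OLD=5687653310909/34359738368 → NEW=255, ERR=-3074079972931/34359738368
(4,2): OLD=63844411585075/549755813888 → NEW=0, ERR=63844411585075/549755813888
(4,3): OLD=914322329016097/4398046511104 → NEW=255, ERR=-207179531315423/4398046511104
(4,4): OLD=5858537876053203/35184372088832 → NEW=255, ERR=-3113477006598957/35184372088832
(4,5): OLD=167608307646616211/1125899906842624 → NEW=255, ERR=-119496168598252909/1125899906842624
(4,6): OLD=2750226753424916725/18014398509481984 → NEW=255, ERR=-1843444866492989195/18014398509481984
(5,0): OLD=90033946851463/549755813888 → NEW=255, ERR=-50153785689977/549755813888
(5,1): OLD=675595476594477/4398046511104 → NEW=255, ERR=-445906383737043/4398046511104
(5,2): OLD=6491870495769355/35184372088832 → NEW=255, ERR=-2480144386882805/35184372088832
(5,3): OLD=39717805115714263/281474976710656 → NEW=255, ERR=-32058313945503017/281474976710656
(5,4): OLD=1759535327536008221/18014398509481984 → NEW=0, ERR=1759535327536008221/18014398509481984
(5,5): OLD=27648153420719261133/144115188075855872 → NEW=255, ERR=-9101219538623986227/144115188075855872
(5,6): OLD=310732603841288640611/2305843009213693952 → NEW=255, ERR=-277257363508203317149/2305843009213693952
Output grid:
  Row 0: .......  (7 black, running=7)
  Row 1: #.##.#.  (3 black, running=10)
  Row 2: .#..#.#  (4 black, running=14)
  Row 3: #.##.#.  (3 black, running=17)
  Row 4: ##.####  (1 black, running=18)
  Row 5: ####.##  (1 black, running=19)

Answer: 19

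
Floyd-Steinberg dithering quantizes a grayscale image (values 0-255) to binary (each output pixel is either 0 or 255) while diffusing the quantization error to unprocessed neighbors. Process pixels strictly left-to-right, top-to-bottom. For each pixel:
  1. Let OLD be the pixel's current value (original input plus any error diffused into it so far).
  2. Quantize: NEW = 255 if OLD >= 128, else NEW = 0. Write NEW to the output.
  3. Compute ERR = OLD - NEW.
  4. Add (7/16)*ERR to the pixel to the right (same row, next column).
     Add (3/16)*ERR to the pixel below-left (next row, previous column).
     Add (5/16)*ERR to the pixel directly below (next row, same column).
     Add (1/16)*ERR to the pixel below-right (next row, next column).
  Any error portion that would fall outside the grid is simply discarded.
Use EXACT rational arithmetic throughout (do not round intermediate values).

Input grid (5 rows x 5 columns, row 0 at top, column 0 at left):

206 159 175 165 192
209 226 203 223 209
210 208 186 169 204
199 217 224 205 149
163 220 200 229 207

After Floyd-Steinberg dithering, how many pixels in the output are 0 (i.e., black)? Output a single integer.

(0,0): OLD=206 → NEW=255, ERR=-49
(0,1): OLD=2201/16 → NEW=255, ERR=-1879/16
(0,2): OLD=31647/256 → NEW=0, ERR=31647/256
(0,3): OLD=897369/4096 → NEW=255, ERR=-147111/4096
(0,4): OLD=11553135/65536 → NEW=255, ERR=-5158545/65536
(1,0): OLD=43947/256 → NEW=255, ERR=-21333/256
(1,1): OLD=354221/2048 → NEW=255, ERR=-168019/2048
(1,2): OLD=12560945/65536 → NEW=255, ERR=-4150735/65536
(1,3): OLD=46408605/262144 → NEW=255, ERR=-20438115/262144
(1,4): OLD=620956727/4194304 → NEW=255, ERR=-448590793/4194304
(2,0): OLD=5523903/32768 → NEW=255, ERR=-2831937/32768
(2,1): OLD=133660197/1048576 → NEW=0, ERR=133660197/1048576
(2,2): OLD=3392841647/16777216 → NEW=255, ERR=-885348433/16777216
(2,3): OLD=26182278557/268435456 → NEW=0, ERR=26182278557/268435456
(2,4): OLD=894971594763/4294967296 → NEW=255, ERR=-200245065717/4294967296
(3,0): OLD=3286536655/16777216 → NEW=255, ERR=-991653425/16777216
(3,1): OLD=28947869347/134217728 → NEW=255, ERR=-5277651293/134217728
(3,2): OLD=930121527665/4294967296 → NEW=255, ERR=-165095132815/4294967296
(3,3): OLD=1774878086217/8589934592 → NEW=255, ERR=-415555234743/8589934592
(3,4): OLD=16404899680781/137438953472 → NEW=0, ERR=16404899680781/137438953472
(4,0): OLD=294540743745/2147483648 → NEW=255, ERR=-253067586495/2147483648
(4,1): OLD=9981765788865/68719476736 → NEW=255, ERR=-7541700778815/68719476736
(4,2): OLD=141227326382447/1099511627776 → NEW=255, ERR=-139148138700433/1099511627776
(4,3): OLD=3140071521370817/17592186044416 → NEW=255, ERR=-1345935919955263/17592186044416
(4,4): OLD=58491847414365127/281474976710656 → NEW=255, ERR=-13284271646852153/281474976710656
Output grid:
  Row 0: ##.##  (1 black, running=1)
  Row 1: #####  (0 black, running=1)
  Row 2: #.#.#  (2 black, running=3)
  Row 3: ####.  (1 black, running=4)
  Row 4: #####  (0 black, running=4)

Answer: 4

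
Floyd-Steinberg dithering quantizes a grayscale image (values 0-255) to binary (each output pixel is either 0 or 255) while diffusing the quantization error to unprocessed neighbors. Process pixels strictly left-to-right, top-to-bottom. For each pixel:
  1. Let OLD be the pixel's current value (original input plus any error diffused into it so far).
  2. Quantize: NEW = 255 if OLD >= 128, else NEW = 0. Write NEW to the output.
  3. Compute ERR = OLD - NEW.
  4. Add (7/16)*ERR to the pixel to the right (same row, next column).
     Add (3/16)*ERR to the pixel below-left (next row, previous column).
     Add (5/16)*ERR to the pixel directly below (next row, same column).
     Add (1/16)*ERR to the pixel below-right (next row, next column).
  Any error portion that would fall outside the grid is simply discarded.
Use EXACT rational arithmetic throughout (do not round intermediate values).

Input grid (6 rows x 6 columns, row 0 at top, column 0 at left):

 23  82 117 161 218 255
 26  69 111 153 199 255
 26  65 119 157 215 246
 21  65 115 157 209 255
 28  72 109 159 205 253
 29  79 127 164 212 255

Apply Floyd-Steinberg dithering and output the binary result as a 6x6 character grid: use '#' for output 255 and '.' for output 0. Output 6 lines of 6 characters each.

(0,0): OLD=23 → NEW=0, ERR=23
(0,1): OLD=1473/16 → NEW=0, ERR=1473/16
(0,2): OLD=40263/256 → NEW=255, ERR=-25017/256
(0,3): OLD=484337/4096 → NEW=0, ERR=484337/4096
(0,4): OLD=17677207/65536 → NEW=255, ERR=965527/65536
(0,5): OLD=274145569/1048576 → NEW=255, ERR=6758689/1048576
(1,0): OLD=12915/256 → NEW=0, ERR=12915/256
(1,1): OLD=210853/2048 → NEW=0, ERR=210853/2048
(1,2): OLD=10055177/65536 → NEW=255, ERR=-6656503/65536
(1,3): OLD=37268949/262144 → NEW=255, ERR=-29577771/262144
(1,4): OLD=2731996895/16777216 → NEW=255, ERR=-1546193185/16777216
(1,5): OLD=58415559017/268435456 → NEW=255, ERR=-10035482263/268435456
(2,0): OLD=2001127/32768 → NEW=0, ERR=2001127/32768
(2,1): OLD=113246429/1048576 → NEW=0, ERR=113246429/1048576
(2,2): OLD=2009716951/16777216 → NEW=0, ERR=2009716951/16777216
(2,3): OLD=20202427103/134217728 → NEW=255, ERR=-14023093537/134217728
(2,4): OLD=543005120029/4294967296 → NEW=0, ERR=543005120029/4294967296
(2,5): OLD=19507363080859/68719476736 → NEW=255, ERR=1983896513179/68719476736
(3,0): OLD=1012241143/16777216 → NEW=0, ERR=1012241143/16777216
(3,1): OLD=20323717419/134217728 → NEW=255, ERR=-13901803221/134217728
(3,2): OLD=101231468657/1073741824 → NEW=0, ERR=101231468657/1073741824
(3,3): OLD=13523246903571/68719476736 → NEW=255, ERR=-4000219664109/68719476736
(3,4): OLD=122004333903667/549755813888 → NEW=255, ERR=-18183398637773/549755813888
(3,5): OLD=2264580446089501/8796093022208 → NEW=255, ERR=21576725426461/8796093022208
(4,0): OLD=58913778201/2147483648 → NEW=0, ERR=58913778201/2147483648
(4,1): OLD=2511109030469/34359738368 → NEW=0, ERR=2511109030469/34359738368
(4,2): OLD=168277981582911/1099511627776 → NEW=255, ERR=-112097483499969/1099511627776
(4,3): OLD=1687018255511771/17592186044416 → NEW=0, ERR=1687018255511771/17592186044416
(4,4): OLD=65707558350770059/281474976710656 → NEW=255, ERR=-6068560710447221/281474976710656
(4,5): OLD=1091073156717298925/4503599627370496 → NEW=255, ERR=-57344748262177555/4503599627370496
(5,0): OLD=28189347950239/549755813888 → NEW=0, ERR=28189347950239/549755813888
(5,1): OLD=1880082417626255/17592186044416 → NEW=0, ERR=1880082417626255/17592186044416
(5,2): OLD=23143421437887509/140737488355328 → NEW=255, ERR=-12744638092721131/140737488355328
(5,3): OLD=648224228124273463/4503599627370496 → NEW=255, ERR=-500193676855203017/4503599627370496
(5,4): OLD=1443651471230375543/9007199254740992 → NEW=255, ERR=-853184338728577417/9007199254740992
(5,5): OLD=30009441162887118819/144115188075855872 → NEW=255, ERR=-6739931796456128541/144115188075855872
Row 0: ..#.##
Row 1: ..####
Row 2: ...#.#
Row 3: .#.###
Row 4: ..#.##
Row 5: ..####

Answer: ..#.##
..####
...#.#
.#.###
..#.##
..####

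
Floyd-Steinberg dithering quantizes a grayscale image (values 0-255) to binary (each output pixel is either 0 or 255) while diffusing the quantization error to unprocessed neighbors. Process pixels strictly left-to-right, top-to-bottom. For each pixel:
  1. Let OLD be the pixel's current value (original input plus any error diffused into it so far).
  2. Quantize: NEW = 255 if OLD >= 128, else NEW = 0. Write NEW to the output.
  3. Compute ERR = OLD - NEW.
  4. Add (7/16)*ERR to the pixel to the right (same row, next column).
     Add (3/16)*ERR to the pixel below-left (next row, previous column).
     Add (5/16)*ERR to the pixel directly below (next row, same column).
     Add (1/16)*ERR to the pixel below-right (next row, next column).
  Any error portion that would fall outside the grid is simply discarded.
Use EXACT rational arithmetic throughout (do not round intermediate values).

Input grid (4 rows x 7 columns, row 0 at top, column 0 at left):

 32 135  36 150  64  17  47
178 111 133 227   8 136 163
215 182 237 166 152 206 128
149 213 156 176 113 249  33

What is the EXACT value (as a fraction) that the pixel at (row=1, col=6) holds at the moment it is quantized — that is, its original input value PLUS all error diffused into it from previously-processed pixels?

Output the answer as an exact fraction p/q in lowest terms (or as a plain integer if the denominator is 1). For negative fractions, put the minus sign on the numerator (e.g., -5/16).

Answer: 9414488455/67108864

Derivation:
(0,0): OLD=32 → NEW=0, ERR=32
(0,1): OLD=149 → NEW=255, ERR=-106
(0,2): OLD=-83/8 → NEW=0, ERR=-83/8
(0,3): OLD=18619/128 → NEW=255, ERR=-14021/128
(0,4): OLD=32925/2048 → NEW=0, ERR=32925/2048
(0,5): OLD=787531/32768 → NEW=0, ERR=787531/32768
(0,6): OLD=30154253/524288 → NEW=0, ERR=30154253/524288
(1,0): OLD=1345/8 → NEW=255, ERR=-695/8
(1,1): OLD=2555/64 → NEW=0, ERR=2555/64
(1,2): OLD=245883/2048 → NEW=0, ERR=245883/2048
(1,3): OLD=2028841/8192 → NEW=255, ERR=-60119/8192
(1,4): OLD=3918189/524288 → NEW=0, ERR=3918189/524288
(1,5): OLD=665086025/4194304 → NEW=255, ERR=-404461495/4194304
(1,6): OLD=9414488455/67108864 → NEW=255, ERR=-7698271865/67108864
Target (1,6): original=163, with diffused error = 9414488455/67108864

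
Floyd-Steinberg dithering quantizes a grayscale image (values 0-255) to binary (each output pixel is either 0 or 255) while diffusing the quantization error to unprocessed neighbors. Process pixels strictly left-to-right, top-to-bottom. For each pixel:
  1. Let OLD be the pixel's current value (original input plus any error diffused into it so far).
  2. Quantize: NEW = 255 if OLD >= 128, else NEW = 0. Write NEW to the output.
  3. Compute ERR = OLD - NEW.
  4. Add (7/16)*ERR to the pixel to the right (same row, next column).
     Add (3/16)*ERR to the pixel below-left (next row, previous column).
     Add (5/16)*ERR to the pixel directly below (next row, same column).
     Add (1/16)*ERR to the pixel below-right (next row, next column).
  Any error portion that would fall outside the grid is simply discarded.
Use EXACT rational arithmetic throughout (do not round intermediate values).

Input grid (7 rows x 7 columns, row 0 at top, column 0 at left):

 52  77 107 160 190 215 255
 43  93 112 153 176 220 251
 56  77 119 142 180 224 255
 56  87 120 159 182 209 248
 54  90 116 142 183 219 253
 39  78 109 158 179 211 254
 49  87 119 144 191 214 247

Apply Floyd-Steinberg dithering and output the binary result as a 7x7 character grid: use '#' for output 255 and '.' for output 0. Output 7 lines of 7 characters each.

Answer: ..#.###
.#.####
..#.###
.#.#.##
..#.###
..##.##
.#.####

Derivation:
(0,0): OLD=52 → NEW=0, ERR=52
(0,1): OLD=399/4 → NEW=0, ERR=399/4
(0,2): OLD=9641/64 → NEW=255, ERR=-6679/64
(0,3): OLD=117087/1024 → NEW=0, ERR=117087/1024
(0,4): OLD=3932569/16384 → NEW=255, ERR=-245351/16384
(0,5): OLD=54643503/262144 → NEW=255, ERR=-12203217/262144
(0,6): OLD=984125001/4194304 → NEW=255, ERR=-85422519/4194304
(1,0): OLD=4989/64 → NEW=0, ERR=4989/64
(1,1): OLD=72683/512 → NEW=255, ERR=-57877/512
(1,2): OLD=943815/16384 → NEW=0, ERR=943815/16384
(1,3): OLD=13408955/65536 → NEW=255, ERR=-3302725/65536
(1,4): OLD=619457745/4194304 → NEW=255, ERR=-450089775/4194304
(1,5): OLD=5158993441/33554432 → NEW=255, ERR=-3397386719/33554432
(1,6): OLD=105993979343/536870912 → NEW=255, ERR=-30908103217/536870912
(2,0): OLD=484681/8192 → NEW=0, ERR=484681/8192
(2,1): OLD=21818931/262144 → NEW=0, ERR=21818931/262144
(2,2): OLD=658094169/4194304 → NEW=255, ERR=-411453351/4194304
(2,3): OLD=2241880273/33554432 → NEW=0, ERR=2241880273/33554432
(2,4): OLD=41221589857/268435456 → NEW=255, ERR=-27229451423/268435456
(2,5): OLD=1120806290315/8589934592 → NEW=255, ERR=-1069627030645/8589934592
(2,6): OLD=24217164663421/137438953472 → NEW=255, ERR=-10829768471939/137438953472
(3,0): OLD=377886777/4194304 → NEW=0, ERR=377886777/4194304
(3,1): OLD=4621494853/33554432 → NEW=255, ERR=-3934885307/33554432
(3,2): OLD=14970321119/268435456 → NEW=0, ERR=14970321119/268435456
(3,3): OLD=192336472521/1073741824 → NEW=255, ERR=-81467692599/1073741824
(3,4): OLD=13460026776633/137438953472 → NEW=0, ERR=13460026776633/137438953472
(3,5): OLD=210907550425403/1099511627776 → NEW=255, ERR=-69467914657477/1099511627776
(3,6): OLD=3306483737612709/17592186044416 → NEW=255, ERR=-1179523703713371/17592186044416
(4,0): OLD=32301844407/536870912 → NEW=0, ERR=32301844407/536870912
(4,1): OLD=822607633739/8589934592 → NEW=0, ERR=822607633739/8589934592
(4,2): OLD=21133868156997/137438953472 → NEW=255, ERR=-13913064978363/137438953472
(4,3): OLD=105387704459655/1099511627776 → NEW=0, ERR=105387704459655/1099511627776
(4,4): OLD=2101829193608613/8796093022208 → NEW=255, ERR=-141174527054427/8796093022208
(4,5): OLD=52293455664542437/281474976710656 → NEW=255, ERR=-19482663396674843/281474976710656
(4,6): OLD=890886379498627795/4503599627370496 → NEW=255, ERR=-257531525480848685/4503599627370496
(5,0): OLD=10412089639185/137438953472 → NEW=0, ERR=10412089639185/137438953472
(5,1): OLD=138373564669787/1099511627776 → NEW=0, ERR=138373564669787/1099511627776
(5,2): OLD=1375548761446445/8796093022208 → NEW=255, ERR=-867454959216595/8796093022208
(5,3): OLD=9532943442116673/70368744177664 → NEW=255, ERR=-8411086323187647/70368744177664
(5,4): OLD=516577254073003499/4503599627370496 → NEW=0, ERR=516577254073003499/4503599627370496
(5,5): OLD=8208352057242709435/36028797018963968 → NEW=255, ERR=-978991182593102405/36028797018963968
(5,6): OLD=126773050872909521813/576460752303423488 → NEW=255, ERR=-20224440964463467627/576460752303423488
(6,0): OLD=1693621395753145/17592186044416 → NEW=0, ERR=1693621395753145/17592186044416
(6,1): OLD=43541575636198157/281474976710656 → NEW=255, ERR=-28234543425019123/281474976710656
(6,2): OLD=133984354884513671/4503599627370496 → NEW=0, ERR=133984354884513671/4503599627370496
(6,3): OLD=4864115612666642649/36028797018963968 → NEW=255, ERR=-4323227627169169191/36028797018963968
(6,4): OLD=11657631339679807419/72057594037927936 → NEW=255, ERR=-6717055139991816261/72057594037927936
(6,5): OLD=1524775799067886164887/9223372036854775808 → NEW=255, ERR=-827184070330081666153/9223372036854775808
(6,6): OLD=28791900777438590704305/147573952589676412928 → NEW=255, ERR=-8839457132928894592335/147573952589676412928
Row 0: ..#.###
Row 1: .#.####
Row 2: ..#.###
Row 3: .#.#.##
Row 4: ..#.###
Row 5: ..##.##
Row 6: .#.####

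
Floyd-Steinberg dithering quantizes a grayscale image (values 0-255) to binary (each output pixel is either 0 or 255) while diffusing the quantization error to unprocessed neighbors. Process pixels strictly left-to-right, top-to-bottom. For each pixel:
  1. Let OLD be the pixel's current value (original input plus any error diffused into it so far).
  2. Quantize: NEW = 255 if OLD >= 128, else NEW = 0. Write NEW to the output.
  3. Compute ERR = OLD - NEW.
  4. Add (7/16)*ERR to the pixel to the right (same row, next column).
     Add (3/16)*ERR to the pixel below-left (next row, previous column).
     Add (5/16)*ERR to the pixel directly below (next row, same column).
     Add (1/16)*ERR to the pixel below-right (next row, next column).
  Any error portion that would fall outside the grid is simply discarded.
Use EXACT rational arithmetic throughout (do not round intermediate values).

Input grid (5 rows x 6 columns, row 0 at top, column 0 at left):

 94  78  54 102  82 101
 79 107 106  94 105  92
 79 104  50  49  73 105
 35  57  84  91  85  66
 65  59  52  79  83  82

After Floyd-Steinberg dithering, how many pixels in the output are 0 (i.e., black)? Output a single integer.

Answer: 21

Derivation:
(0,0): OLD=94 → NEW=0, ERR=94
(0,1): OLD=953/8 → NEW=0, ERR=953/8
(0,2): OLD=13583/128 → NEW=0, ERR=13583/128
(0,3): OLD=303977/2048 → NEW=255, ERR=-218263/2048
(0,4): OLD=1159135/32768 → NEW=0, ERR=1159135/32768
(0,5): OLD=61067033/524288 → NEW=0, ERR=61067033/524288
(1,0): OLD=16731/128 → NEW=255, ERR=-15909/128
(1,1): OLD=118397/1024 → NEW=0, ERR=118397/1024
(1,2): OLD=5806785/32768 → NEW=255, ERR=-2549055/32768
(1,3): OLD=5233325/131072 → NEW=0, ERR=5233325/131072
(1,4): OLD=1247393511/8388608 → NEW=255, ERR=-891701529/8388608
(1,5): OLD=11288221473/134217728 → NEW=0, ERR=11288221473/134217728
(2,0): OLD=1013167/16384 → NEW=0, ERR=1013167/16384
(2,1): OLD=75933941/524288 → NEW=255, ERR=-57759499/524288
(2,2): OLD=-65391329/8388608 → NEW=0, ERR=-65391329/8388608
(2,3): OLD=2232965351/67108864 → NEW=0, ERR=2232965351/67108864
(2,4): OLD=155915288117/2147483648 → NEW=0, ERR=155915288117/2147483648
(2,5): OLD=5373961671875/34359738368 → NEW=255, ERR=-3387771611965/34359738368
(3,0): OLD=282429503/8388608 → NEW=0, ERR=282429503/8388608
(3,1): OLD=2664612307/67108864 → NEW=0, ERR=2664612307/67108864
(3,2): OLD=52768313193/536870912 → NEW=0, ERR=52768313193/536870912
(3,3): OLD=5412529101179/34359738368 → NEW=255, ERR=-3349204182661/34359738368
(3,4): OLD=13369000687515/274877906944 → NEW=0, ERR=13369000687515/274877906944
(3,5): OLD=268300366945845/4398046511104 → NEW=0, ERR=268300366945845/4398046511104
(4,0): OLD=89084235601/1073741824 → NEW=0, ERR=89084235601/1073741824
(4,1): OLD=2203131771165/17179869184 → NEW=255, ERR=-2177734870755/17179869184
(4,2): OLD=6301543306567/549755813888 → NEW=0, ERR=6301543306567/549755813888
(4,3): OLD=605314574122243/8796093022208 → NEW=0, ERR=605314574122243/8796093022208
(4,4): OLD=18809859593264179/140737488355328 → NEW=255, ERR=-17078199937344461/140737488355328
(4,5): OLD=114873172224121989/2251799813685248 → NEW=0, ERR=114873172224121989/2251799813685248
Output grid:
  Row 0: ...#..  (5 black, running=5)
  Row 1: #.#.#.  (3 black, running=8)
  Row 2: .#...#  (4 black, running=12)
  Row 3: ...#..  (5 black, running=17)
  Row 4: .#..#.  (4 black, running=21)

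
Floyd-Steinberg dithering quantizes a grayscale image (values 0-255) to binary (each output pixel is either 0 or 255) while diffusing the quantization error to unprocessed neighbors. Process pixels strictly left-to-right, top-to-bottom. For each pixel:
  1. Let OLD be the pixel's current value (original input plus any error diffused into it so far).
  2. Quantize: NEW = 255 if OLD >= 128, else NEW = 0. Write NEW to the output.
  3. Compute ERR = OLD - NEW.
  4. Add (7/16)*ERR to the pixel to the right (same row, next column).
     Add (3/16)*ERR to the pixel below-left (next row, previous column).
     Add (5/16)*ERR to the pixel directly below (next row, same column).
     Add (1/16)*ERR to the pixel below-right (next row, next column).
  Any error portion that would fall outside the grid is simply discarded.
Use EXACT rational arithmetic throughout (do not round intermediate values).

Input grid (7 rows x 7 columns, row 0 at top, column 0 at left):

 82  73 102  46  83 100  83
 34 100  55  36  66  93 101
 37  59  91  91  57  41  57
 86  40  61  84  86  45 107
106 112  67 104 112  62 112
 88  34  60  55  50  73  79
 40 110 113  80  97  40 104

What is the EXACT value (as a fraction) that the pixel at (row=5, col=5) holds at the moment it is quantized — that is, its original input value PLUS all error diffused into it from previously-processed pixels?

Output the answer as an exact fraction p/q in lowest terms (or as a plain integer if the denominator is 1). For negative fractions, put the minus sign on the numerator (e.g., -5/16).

(0,0): OLD=82 → NEW=0, ERR=82
(0,1): OLD=871/8 → NEW=0, ERR=871/8
(0,2): OLD=19153/128 → NEW=255, ERR=-13487/128
(0,3): OLD=-201/2048 → NEW=0, ERR=-201/2048
(0,4): OLD=2718337/32768 → NEW=0, ERR=2718337/32768
(0,5): OLD=71457159/524288 → NEW=255, ERR=-62236281/524288
(0,6): OLD=260600497/8388608 → NEW=0, ERR=260600497/8388608
(1,0): OLD=10245/128 → NEW=0, ERR=10245/128
(1,1): OLD=158115/1024 → NEW=255, ERR=-103005/1024
(1,2): OLD=-496417/32768 → NEW=0, ERR=-496417/32768
(1,3): OLD=5021427/131072 → NEW=0, ERR=5021427/131072
(1,4): OLD=724954745/8388608 → NEW=0, ERR=724954745/8388608
(1,5): OLD=7027862601/67108864 → NEW=0, ERR=7027862601/67108864
(1,6): OLD=160100738343/1073741824 → NEW=255, ERR=-113703426777/1073741824
(2,0): OLD=706993/16384 → NEW=0, ERR=706993/16384
(2,1): OLD=25483563/524288 → NEW=0, ERR=25483563/524288
(2,2): OLD=909553473/8388608 → NEW=0, ERR=909553473/8388608
(2,3): OLD=11117662841/67108864 → NEW=255, ERR=-5995097479/67108864
(2,4): OLD=35945174921/536870912 → NEW=0, ERR=35945174921/536870912
(2,5): OLD=1521520020547/17179869184 → NEW=0, ERR=1521520020547/17179869184
(2,6): OLD=19021539523333/274877906944 → NEW=0, ERR=19021539523333/274877906944
(3,0): OLD=910989857/8388608 → NEW=0, ERR=910989857/8388608
(3,1): OLD=8437481997/67108864 → NEW=0, ERR=8437481997/67108864
(3,2): OLD=73109683895/536870912 → NEW=255, ERR=-63792398665/536870912
(3,3): OLD=50312690737/2147483648 → NEW=0, ERR=50312690737/2147483648
(3,4): OLD=35238053772833/274877906944 → NEW=255, ERR=-34855812497887/274877906944
(3,5): OLD=75555777643891/2199023255552 → NEW=0, ERR=75555777643891/2199023255552
(3,6): OLD=5249234400575597/35184372088832 → NEW=255, ERR=-3722780482076563/35184372088832
(4,0): OLD=175568673615/1073741824 → NEW=255, ERR=-98235491505/1073741824
(4,1): OLD=1645347777539/17179869184 → NEW=0, ERR=1645347777539/17179869184
(4,2): OLD=23094970390541/274877906944 → NEW=0, ERR=23094970390541/274877906944
(4,3): OLD=257016303175071/2199023255552 → NEW=0, ERR=257016303175071/2199023255552
(4,4): OLD=2311859412252781/17592186044416 → NEW=255, ERR=-2174148029073299/17592186044416
(4,5): OLD=-5120598529352787/562949953421312 → NEW=0, ERR=-5120598529352787/562949953421312
(4,6): OLD=694481967336232651/9007199254740992 → NEW=0, ERR=694481967336232651/9007199254740992
(5,0): OLD=21266459823289/274877906944 → NEW=0, ERR=21266459823289/274877906944
(5,1): OLD=237081623845011/2199023255552 → NEW=0, ERR=237081623845011/2199023255552
(5,2): OLD=2838042966458421/17592186044416 → NEW=255, ERR=-1647964474867659/17592186044416
(5,3): OLD=4590829269895017/140737488355328 → NEW=0, ERR=4590829269895017/140737488355328
(5,4): OLD=281473875667142051/9007199254740992 → NEW=0, ERR=281473875667142051/9007199254740992
(5,5): OLD=6525680043991209459/72057594037927936 → NEW=0, ERR=6525680043991209459/72057594037927936
Target (5,5): original=73, with diffused error = 6525680043991209459/72057594037927936

Answer: 6525680043991209459/72057594037927936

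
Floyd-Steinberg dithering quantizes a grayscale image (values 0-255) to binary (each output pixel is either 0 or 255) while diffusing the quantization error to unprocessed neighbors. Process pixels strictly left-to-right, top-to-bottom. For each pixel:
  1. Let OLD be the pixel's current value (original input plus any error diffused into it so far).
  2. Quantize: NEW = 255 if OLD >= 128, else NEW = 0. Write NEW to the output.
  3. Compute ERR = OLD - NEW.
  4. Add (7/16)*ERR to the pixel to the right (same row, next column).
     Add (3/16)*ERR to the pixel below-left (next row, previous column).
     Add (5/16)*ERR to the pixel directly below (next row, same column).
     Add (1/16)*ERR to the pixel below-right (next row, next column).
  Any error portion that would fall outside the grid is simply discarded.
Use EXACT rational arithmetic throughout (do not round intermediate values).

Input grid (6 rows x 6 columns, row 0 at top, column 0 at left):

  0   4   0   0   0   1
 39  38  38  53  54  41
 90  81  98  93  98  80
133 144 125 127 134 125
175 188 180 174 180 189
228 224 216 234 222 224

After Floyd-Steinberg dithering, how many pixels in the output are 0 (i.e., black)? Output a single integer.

Answer: 20

Derivation:
(0,0): OLD=0 → NEW=0, ERR=0
(0,1): OLD=4 → NEW=0, ERR=4
(0,2): OLD=7/4 → NEW=0, ERR=7/4
(0,3): OLD=49/64 → NEW=0, ERR=49/64
(0,4): OLD=343/1024 → NEW=0, ERR=343/1024
(0,5): OLD=18785/16384 → NEW=0, ERR=18785/16384
(1,0): OLD=159/4 → NEW=0, ERR=159/4
(1,1): OLD=1823/32 → NEW=0, ERR=1823/32
(1,2): OLD=65397/1024 → NEW=0, ERR=65397/1024
(1,3): OLD=166609/2048 → NEW=0, ERR=166609/2048
(1,4): OLD=23582219/262144 → NEW=0, ERR=23582219/262144
(1,5): OLD=338632605/4194304 → NEW=0, ERR=338632605/4194304
(2,0): OLD=57909/512 → NEW=0, ERR=57909/512
(2,1): OLD=2666405/16384 → NEW=255, ERR=-1511515/16384
(2,2): OLD=25273259/262144 → NEW=0, ERR=25273259/262144
(2,3): OLD=380550567/2097152 → NEW=255, ERR=-154223193/2097152
(2,4): OLD=7661234537/67108864 → NEW=0, ERR=7661234537/67108864
(2,5): OLD=172655644143/1073741824 → NEW=255, ERR=-101148520977/1073741824
(3,0): OLD=39596047/262144 → NEW=255, ERR=-27250673/262144
(3,1): OLD=198886525/2097152 → NEW=0, ERR=198886525/2097152
(3,2): OLD=742662067/4194304 → NEW=255, ERR=-326885453/4194304
(3,3): OLD=104531987947/1073741824 → NEW=0, ERR=104531987947/1073741824
(3,4): OLD=1632158655749/8589934592 → NEW=255, ERR=-558274665211/8589934592
(3,5): OLD=10206643709179/137438953472 → NEW=0, ERR=10206643709179/137438953472
(4,0): OLD=5378658255/33554432 → NEW=255, ERR=-3177721905/33554432
(4,1): OLD=83265263105/536870912 → NEW=255, ERR=-53636819455/536870912
(4,2): OLD=2338473465551/17179869184 → NEW=255, ERR=-2042393176369/17179869184
(4,3): OLD=37205991802679/274877906944 → NEW=255, ERR=-32887874468041/274877906944
(4,4): OLD=560109355458179/4398046511104 → NEW=0, ERR=560109355458179/4398046511104
(4,5): OLD=18567684502666357/70368744177664 → NEW=255, ERR=623654737362037/70368744177664
(5,0): OLD=1543376876211/8589934592 → NEW=255, ERR=-647056444749/8589934592
(5,1): OLD=36177796671703/274877906944 → NEW=255, ERR=-33916069599017/274877906944
(5,2): OLD=211524215065371/2199023255552 → NEW=0, ERR=211524215065371/2199023255552
(5,3): OLD=17954070604269363/70368744177664 → NEW=255, ERR=10040838965043/70368744177664
(5,4): OLD=72070120494184941/281474976710656 → NEW=255, ERR=294001432967661/281474976710656
(5,5): OLD=1059184420058328927/4503599627370496 → NEW=255, ERR=-89233484921147553/4503599627370496
Output grid:
  Row 0: ......  (6 black, running=6)
  Row 1: ......  (6 black, running=12)
  Row 2: .#.#.#  (3 black, running=15)
  Row 3: #.#.#.  (3 black, running=18)
  Row 4: ####.#  (1 black, running=19)
  Row 5: ##.###  (1 black, running=20)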